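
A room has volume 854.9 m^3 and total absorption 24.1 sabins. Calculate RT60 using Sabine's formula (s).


Given values:
  V = 854.9 m^3
  A = 24.1 sabins
Formula: RT60 = 0.161 * V / A
Numerator: 0.161 * 854.9 = 137.6389
RT60 = 137.6389 / 24.1 = 5.711

5.711 s


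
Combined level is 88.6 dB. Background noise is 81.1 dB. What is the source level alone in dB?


Given values:
  L_total = 88.6 dB, L_bg = 81.1 dB
Formula: L_source = 10 * log10(10^(L_total/10) - 10^(L_bg/10))
Convert to linear:
  10^(88.6/10) = 724435960.075
  10^(81.1/10) = 128824955.1693
Difference: 724435960.075 - 128824955.1693 = 595611004.9057
L_source = 10 * log10(595611004.9057) = 87.75

87.75 dB


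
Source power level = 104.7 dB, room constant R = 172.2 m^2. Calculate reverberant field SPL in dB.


Given values:
  Lw = 104.7 dB, R = 172.2 m^2
Formula: SPL = Lw + 10 * log10(4 / R)
Compute 4 / R = 4 / 172.2 = 0.023229
Compute 10 * log10(0.023229) = -16.3397
SPL = 104.7 + (-16.3397) = 88.36

88.36 dB


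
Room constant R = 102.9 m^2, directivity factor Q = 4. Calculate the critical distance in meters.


Given values:
  R = 102.9 m^2, Q = 4
Formula: d_c = 0.141 * sqrt(Q * R)
Compute Q * R = 4 * 102.9 = 411.6
Compute sqrt(411.6) = 20.2879
d_c = 0.141 * 20.2879 = 2.861

2.861 m


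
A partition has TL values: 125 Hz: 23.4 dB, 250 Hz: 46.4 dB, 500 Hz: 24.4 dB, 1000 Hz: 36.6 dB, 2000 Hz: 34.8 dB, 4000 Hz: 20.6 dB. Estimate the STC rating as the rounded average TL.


Given TL values at each frequency:
  125 Hz: 23.4 dB
  250 Hz: 46.4 dB
  500 Hz: 24.4 dB
  1000 Hz: 36.6 dB
  2000 Hz: 34.8 dB
  4000 Hz: 20.6 dB
Formula: STC ~ round(average of TL values)
Sum = 23.4 + 46.4 + 24.4 + 36.6 + 34.8 + 20.6 = 186.2
Average = 186.2 / 6 = 31.03
Rounded: 31

31


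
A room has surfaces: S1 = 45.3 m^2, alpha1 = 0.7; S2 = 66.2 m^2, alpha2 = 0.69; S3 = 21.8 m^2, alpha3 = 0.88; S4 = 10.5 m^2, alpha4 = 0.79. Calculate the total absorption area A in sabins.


Given surfaces:
  Surface 1: 45.3 * 0.7 = 31.71
  Surface 2: 66.2 * 0.69 = 45.678
  Surface 3: 21.8 * 0.88 = 19.184
  Surface 4: 10.5 * 0.79 = 8.295
Formula: A = sum(Si * alpha_i)
A = 31.71 + 45.678 + 19.184 + 8.295
A = 104.87

104.87 sabins


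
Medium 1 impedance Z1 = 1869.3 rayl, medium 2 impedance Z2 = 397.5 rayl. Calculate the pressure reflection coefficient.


Given values:
  Z1 = 1869.3 rayl, Z2 = 397.5 rayl
Formula: R = (Z2 - Z1) / (Z2 + Z1)
Numerator: Z2 - Z1 = 397.5 - 1869.3 = -1471.8
Denominator: Z2 + Z1 = 397.5 + 1869.3 = 2266.8
R = -1471.8 / 2266.8 = -0.6493

-0.6493


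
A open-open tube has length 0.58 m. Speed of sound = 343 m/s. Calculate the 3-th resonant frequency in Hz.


Given values:
  Tube type: open-open, L = 0.58 m, c = 343 m/s, n = 3
Formula: f_n = n * c / (2 * L)
Compute 2 * L = 2 * 0.58 = 1.16
f = 3 * 343 / 1.16
f = 887.07

887.07 Hz


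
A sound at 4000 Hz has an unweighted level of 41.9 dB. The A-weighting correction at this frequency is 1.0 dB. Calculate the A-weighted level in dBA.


Given values:
  SPL = 41.9 dB
  A-weighting at 4000 Hz = 1.0 dB
Formula: L_A = SPL + A_weight
L_A = 41.9 + (1.0)
L_A = 42.9

42.9 dBA


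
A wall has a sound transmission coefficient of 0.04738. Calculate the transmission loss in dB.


Given values:
  tau = 0.04738
Formula: TL = 10 * log10(1 / tau)
Compute 1 / tau = 1 / 0.04738 = 21.106
Compute log10(21.106) = 1.324406
TL = 10 * 1.324406 = 13.24

13.24 dB


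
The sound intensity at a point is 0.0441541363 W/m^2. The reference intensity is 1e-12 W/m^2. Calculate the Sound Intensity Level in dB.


Given values:
  I = 0.0441541363 W/m^2
  I_ref = 1e-12 W/m^2
Formula: SIL = 10 * log10(I / I_ref)
Compute ratio: I / I_ref = 44154136300
Compute log10: log10(44154136300) = 10.644971
Multiply: SIL = 10 * 10.644971 = 106.45

106.45 dB


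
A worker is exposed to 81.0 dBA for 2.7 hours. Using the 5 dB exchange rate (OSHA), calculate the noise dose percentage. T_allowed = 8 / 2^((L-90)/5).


Given values:
  L = 81.0 dBA, T = 2.7 hours
Formula: T_allowed = 8 / 2^((L - 90) / 5)
Compute exponent: (81.0 - 90) / 5 = -1.8
Compute 2^(-1.8) = 0.287175
T_allowed = 8 / 0.287175 = 27.857578 hours
Dose = (T / T_allowed) * 100
Dose = (2.7 / 27.857578) * 100 = 9.69

9.69 %


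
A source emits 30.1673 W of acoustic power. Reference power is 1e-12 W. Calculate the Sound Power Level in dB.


Given values:
  W = 30.1673 W
  W_ref = 1e-12 W
Formula: SWL = 10 * log10(W / W_ref)
Compute ratio: W / W_ref = 30167300000000
Compute log10: log10(30167300000000) = 13.479536
Multiply: SWL = 10 * 13.479536 = 134.8

134.8 dB


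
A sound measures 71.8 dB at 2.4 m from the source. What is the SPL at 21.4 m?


Given values:
  SPL1 = 71.8 dB, r1 = 2.4 m, r2 = 21.4 m
Formula: SPL2 = SPL1 - 20 * log10(r2 / r1)
Compute ratio: r2 / r1 = 21.4 / 2.4 = 8.9167
Compute log10: log10(8.9167) = 0.950204
Compute drop: 20 * 0.950204 = 19.0041
SPL2 = 71.8 - 19.0041 = 52.8

52.8 dB


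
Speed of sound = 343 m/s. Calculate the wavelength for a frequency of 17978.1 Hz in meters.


Given values:
  c = 343 m/s, f = 17978.1 Hz
Formula: lambda = c / f
lambda = 343 / 17978.1
lambda = 0.0191

0.0191 m


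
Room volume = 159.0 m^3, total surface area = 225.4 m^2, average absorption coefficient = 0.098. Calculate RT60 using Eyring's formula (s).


Given values:
  V = 159.0 m^3, S = 225.4 m^2, alpha = 0.098
Formula: RT60 = 0.161 * V / (-S * ln(1 - alpha))
Compute ln(1 - 0.098) = ln(0.902) = -0.103141
Denominator: -225.4 * -0.103141 = 23.248
Numerator: 0.161 * 159.0 = 25.599
RT60 = 25.599 / 23.248 = 1.101

1.101 s


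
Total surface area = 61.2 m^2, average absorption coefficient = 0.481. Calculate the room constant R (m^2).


Given values:
  S = 61.2 m^2, alpha = 0.481
Formula: R = S * alpha / (1 - alpha)
Numerator: 61.2 * 0.481 = 29.4372
Denominator: 1 - 0.481 = 0.519
R = 29.4372 / 0.519 = 56.72

56.72 m^2


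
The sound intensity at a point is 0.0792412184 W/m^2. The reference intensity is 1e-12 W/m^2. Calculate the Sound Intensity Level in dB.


Given values:
  I = 0.0792412184 W/m^2
  I_ref = 1e-12 W/m^2
Formula: SIL = 10 * log10(I / I_ref)
Compute ratio: I / I_ref = 79241218400
Compute log10: log10(79241218400) = 10.898951
Multiply: SIL = 10 * 10.898951 = 108.99

108.99 dB


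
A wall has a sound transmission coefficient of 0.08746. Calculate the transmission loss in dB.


Given values:
  tau = 0.08746
Formula: TL = 10 * log10(1 / tau)
Compute 1 / tau = 1 / 0.08746 = 11.4338
Compute log10(11.4338) = 1.058191
TL = 10 * 1.058191 = 10.58

10.58 dB


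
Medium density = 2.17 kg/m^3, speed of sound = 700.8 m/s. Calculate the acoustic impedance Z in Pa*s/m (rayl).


Given values:
  rho = 2.17 kg/m^3
  c = 700.8 m/s
Formula: Z = rho * c
Z = 2.17 * 700.8
Z = 1520.74

1520.74 rayl


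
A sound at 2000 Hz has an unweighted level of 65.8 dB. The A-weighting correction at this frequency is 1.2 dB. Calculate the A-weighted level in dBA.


Given values:
  SPL = 65.8 dB
  A-weighting at 2000 Hz = 1.2 dB
Formula: L_A = SPL + A_weight
L_A = 65.8 + (1.2)
L_A = 67.0

67.0 dBA


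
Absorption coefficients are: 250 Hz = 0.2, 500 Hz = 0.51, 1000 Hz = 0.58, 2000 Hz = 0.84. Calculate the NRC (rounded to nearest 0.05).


Given values:
  a_250 = 0.2, a_500 = 0.51
  a_1000 = 0.58, a_2000 = 0.84
Formula: NRC = (a250 + a500 + a1000 + a2000) / 4
Sum = 0.2 + 0.51 + 0.58 + 0.84 = 2.13
NRC = 2.13 / 4 = 0.5325
Rounded to nearest 0.05: 0.55

0.55


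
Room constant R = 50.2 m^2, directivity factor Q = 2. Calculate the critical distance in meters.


Given values:
  R = 50.2 m^2, Q = 2
Formula: d_c = 0.141 * sqrt(Q * R)
Compute Q * R = 2 * 50.2 = 100.4
Compute sqrt(100.4) = 10.02
d_c = 0.141 * 10.02 = 1.413

1.413 m


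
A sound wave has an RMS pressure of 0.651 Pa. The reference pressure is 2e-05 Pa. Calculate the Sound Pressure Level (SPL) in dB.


Given values:
  p = 0.651 Pa
  p_ref = 2e-05 Pa
Formula: SPL = 20 * log10(p / p_ref)
Compute ratio: p / p_ref = 0.651 / 2e-05 = 32550
Compute log10: log10(32550) = 4.512551
Multiply: SPL = 20 * 4.512551 = 90.25

90.25 dB


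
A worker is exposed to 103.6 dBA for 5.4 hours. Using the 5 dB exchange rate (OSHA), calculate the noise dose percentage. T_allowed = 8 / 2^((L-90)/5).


Given values:
  L = 103.6 dBA, T = 5.4 hours
Formula: T_allowed = 8 / 2^((L - 90) / 5)
Compute exponent: (103.6 - 90) / 5 = 2.72
Compute 2^(2.72) = 6.588728
T_allowed = 8 / 6.588728 = 1.214195 hours
Dose = (T / T_allowed) * 100
Dose = (5.4 / 1.214195) * 100 = 444.74

444.74 %


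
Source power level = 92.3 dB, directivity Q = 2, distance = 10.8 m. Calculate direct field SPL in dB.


Given values:
  Lw = 92.3 dB, Q = 2, r = 10.8 m
Formula: SPL = Lw + 10 * log10(Q / (4 * pi * r^2))
Compute 4 * pi * r^2 = 4 * pi * 10.8^2 = 1465.7415
Compute Q / denom = 2 / 1465.7415 = 0.0013645
Compute 10 * log10(0.0013645) = -28.6503
SPL = 92.3 + (-28.6503) = 63.65

63.65 dB


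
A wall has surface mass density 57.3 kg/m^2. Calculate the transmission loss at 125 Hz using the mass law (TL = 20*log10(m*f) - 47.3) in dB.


Given values:
  m = 57.3 kg/m^2, f = 125 Hz
Formula: TL = 20 * log10(m * f) - 47.3
Compute m * f = 57.3 * 125 = 7162.5
Compute log10(7162.5) = 3.855065
Compute 20 * 3.855065 = 77.1013
TL = 77.1013 - 47.3 = 29.8

29.8 dB


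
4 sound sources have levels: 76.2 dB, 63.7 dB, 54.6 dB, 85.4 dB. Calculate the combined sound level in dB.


Formula: L_total = 10 * log10( sum(10^(Li/10)) )
  Source 1: 10^(76.2/10) = 41686938.347
  Source 2: 10^(63.7/10) = 2344228.8153
  Source 3: 10^(54.6/10) = 288403.1503
  Source 4: 10^(85.4/10) = 346736850.4525
Sum of linear values = 391056420.7651
L_total = 10 * log10(391056420.7651) = 85.92

85.92 dB


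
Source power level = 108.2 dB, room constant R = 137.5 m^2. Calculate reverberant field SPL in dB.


Given values:
  Lw = 108.2 dB, R = 137.5 m^2
Formula: SPL = Lw + 10 * log10(4 / R)
Compute 4 / R = 4 / 137.5 = 0.029091
Compute 10 * log10(0.029091) = -15.3624
SPL = 108.2 + (-15.3624) = 92.84

92.84 dB


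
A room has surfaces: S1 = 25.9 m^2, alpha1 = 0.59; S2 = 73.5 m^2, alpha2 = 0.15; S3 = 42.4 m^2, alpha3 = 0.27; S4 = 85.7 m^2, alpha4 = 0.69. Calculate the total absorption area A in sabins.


Given surfaces:
  Surface 1: 25.9 * 0.59 = 15.281
  Surface 2: 73.5 * 0.15 = 11.025
  Surface 3: 42.4 * 0.27 = 11.448
  Surface 4: 85.7 * 0.69 = 59.133
Formula: A = sum(Si * alpha_i)
A = 15.281 + 11.025 + 11.448 + 59.133
A = 96.89

96.89 sabins


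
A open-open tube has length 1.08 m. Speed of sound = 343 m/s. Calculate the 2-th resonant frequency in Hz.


Given values:
  Tube type: open-open, L = 1.08 m, c = 343 m/s, n = 2
Formula: f_n = n * c / (2 * L)
Compute 2 * L = 2 * 1.08 = 2.16
f = 2 * 343 / 2.16
f = 317.59

317.59 Hz


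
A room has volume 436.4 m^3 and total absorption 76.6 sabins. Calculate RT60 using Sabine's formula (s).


Given values:
  V = 436.4 m^3
  A = 76.6 sabins
Formula: RT60 = 0.161 * V / A
Numerator: 0.161 * 436.4 = 70.2604
RT60 = 70.2604 / 76.6 = 0.917

0.917 s


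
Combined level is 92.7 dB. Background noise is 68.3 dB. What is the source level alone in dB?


Given values:
  L_total = 92.7 dB, L_bg = 68.3 dB
Formula: L_source = 10 * log10(10^(L_total/10) - 10^(L_bg/10))
Convert to linear:
  10^(92.7/10) = 1862087136.6629
  10^(68.3/10) = 6760829.7539
Difference: 1862087136.6629 - 6760829.7539 = 1855326306.909
L_source = 10 * log10(1855326306.909) = 92.68

92.68 dB


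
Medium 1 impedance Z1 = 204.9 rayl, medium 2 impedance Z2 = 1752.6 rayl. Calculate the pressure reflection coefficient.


Given values:
  Z1 = 204.9 rayl, Z2 = 1752.6 rayl
Formula: R = (Z2 - Z1) / (Z2 + Z1)
Numerator: Z2 - Z1 = 1752.6 - 204.9 = 1547.7
Denominator: Z2 + Z1 = 1752.6 + 204.9 = 1957.5
R = 1547.7 / 1957.5 = 0.7907

0.7907


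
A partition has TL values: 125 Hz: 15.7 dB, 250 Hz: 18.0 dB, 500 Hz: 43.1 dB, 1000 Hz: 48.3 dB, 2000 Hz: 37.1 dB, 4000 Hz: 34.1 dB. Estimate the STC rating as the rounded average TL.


Given TL values at each frequency:
  125 Hz: 15.7 dB
  250 Hz: 18.0 dB
  500 Hz: 43.1 dB
  1000 Hz: 48.3 dB
  2000 Hz: 37.1 dB
  4000 Hz: 34.1 dB
Formula: STC ~ round(average of TL values)
Sum = 15.7 + 18.0 + 43.1 + 48.3 + 37.1 + 34.1 = 196.3
Average = 196.3 / 6 = 32.72
Rounded: 33

33


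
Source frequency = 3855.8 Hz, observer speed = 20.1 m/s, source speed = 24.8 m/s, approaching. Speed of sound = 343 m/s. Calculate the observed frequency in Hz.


Given values:
  f_s = 3855.8 Hz, v_o = 20.1 m/s, v_s = 24.8 m/s
  Direction: approaching
Formula: f_o = f_s * (c + v_o) / (c - v_s)
Numerator: c + v_o = 343 + 20.1 = 363.1
Denominator: c - v_s = 343 - 24.8 = 318.2
f_o = 3855.8 * 363.1 / 318.2 = 4399.88

4399.88 Hz


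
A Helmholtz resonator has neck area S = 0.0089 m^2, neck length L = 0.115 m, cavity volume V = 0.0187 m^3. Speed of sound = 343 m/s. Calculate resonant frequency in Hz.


Given values:
  S = 0.0089 m^2, L = 0.115 m, V = 0.0187 m^3, c = 343 m/s
Formula: f = (c / (2*pi)) * sqrt(S / (V * L))
Compute V * L = 0.0187 * 0.115 = 0.0021505
Compute S / (V * L) = 0.0089 / 0.0021505 = 4.1386
Compute sqrt(4.1386) = 2.034355
Compute c / (2*pi) = 343 / 6.283185 = 54.590148
f = 54.590148 * 2.034355 = 111.06

111.06 Hz


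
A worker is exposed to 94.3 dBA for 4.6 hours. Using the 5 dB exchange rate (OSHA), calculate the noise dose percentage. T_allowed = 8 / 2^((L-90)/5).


Given values:
  L = 94.3 dBA, T = 4.6 hours
Formula: T_allowed = 8 / 2^((L - 90) / 5)
Compute exponent: (94.3 - 90) / 5 = 0.86
Compute 2^(0.86) = 1.815038
T_allowed = 8 / 1.815038 = 4.407621 hours
Dose = (T / T_allowed) * 100
Dose = (4.6 / 4.407621) * 100 = 104.36

104.36 %


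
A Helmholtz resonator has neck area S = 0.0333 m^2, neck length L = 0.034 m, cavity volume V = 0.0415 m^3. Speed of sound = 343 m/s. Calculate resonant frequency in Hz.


Given values:
  S = 0.0333 m^2, L = 0.034 m, V = 0.0415 m^3, c = 343 m/s
Formula: f = (c / (2*pi)) * sqrt(S / (V * L))
Compute V * L = 0.0415 * 0.034 = 0.001411
Compute S / (V * L) = 0.0333 / 0.001411 = 23.6003
Compute sqrt(23.6003) = 4.858014
Compute c / (2*pi) = 343 / 6.283185 = 54.590148
f = 54.590148 * 4.858014 = 265.2

265.2 Hz


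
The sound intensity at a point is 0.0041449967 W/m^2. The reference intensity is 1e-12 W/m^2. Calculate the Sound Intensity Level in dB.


Given values:
  I = 0.0041449967 W/m^2
  I_ref = 1e-12 W/m^2
Formula: SIL = 10 * log10(I / I_ref)
Compute ratio: I / I_ref = 4144996700
Compute log10: log10(4144996700) = 9.617524
Multiply: SIL = 10 * 9.617524 = 96.18

96.18 dB


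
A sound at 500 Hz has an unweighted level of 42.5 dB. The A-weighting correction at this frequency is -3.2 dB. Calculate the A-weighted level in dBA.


Given values:
  SPL = 42.5 dB
  A-weighting at 500 Hz = -3.2 dB
Formula: L_A = SPL + A_weight
L_A = 42.5 + (-3.2)
L_A = 39.3

39.3 dBA


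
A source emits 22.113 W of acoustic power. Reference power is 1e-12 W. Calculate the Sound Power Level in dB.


Given values:
  W = 22.113 W
  W_ref = 1e-12 W
Formula: SWL = 10 * log10(W / W_ref)
Compute ratio: W / W_ref = 22113000000000
Compute log10: log10(22113000000000) = 13.344648
Multiply: SWL = 10 * 13.344648 = 133.45

133.45 dB


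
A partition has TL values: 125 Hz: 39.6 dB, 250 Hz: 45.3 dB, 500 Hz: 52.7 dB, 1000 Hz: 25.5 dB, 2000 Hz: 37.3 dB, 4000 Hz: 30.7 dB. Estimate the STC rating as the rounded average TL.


Given TL values at each frequency:
  125 Hz: 39.6 dB
  250 Hz: 45.3 dB
  500 Hz: 52.7 dB
  1000 Hz: 25.5 dB
  2000 Hz: 37.3 dB
  4000 Hz: 30.7 dB
Formula: STC ~ round(average of TL values)
Sum = 39.6 + 45.3 + 52.7 + 25.5 + 37.3 + 30.7 = 231.1
Average = 231.1 / 6 = 38.52
Rounded: 39

39


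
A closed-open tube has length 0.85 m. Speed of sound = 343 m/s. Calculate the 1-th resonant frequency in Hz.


Given values:
  Tube type: closed-open, L = 0.85 m, c = 343 m/s, n = 1
Formula: f_n = (2n - 1) * c / (4 * L)
Compute 2n - 1 = 2*1 - 1 = 1
Compute 4 * L = 4 * 0.85 = 3.4
f = 1 * 343 / 3.4
f = 100.88

100.88 Hz


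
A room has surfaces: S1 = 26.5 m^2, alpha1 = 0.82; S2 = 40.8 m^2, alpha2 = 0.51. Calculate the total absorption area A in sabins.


Given surfaces:
  Surface 1: 26.5 * 0.82 = 21.73
  Surface 2: 40.8 * 0.51 = 20.808
Formula: A = sum(Si * alpha_i)
A = 21.73 + 20.808
A = 42.54

42.54 sabins


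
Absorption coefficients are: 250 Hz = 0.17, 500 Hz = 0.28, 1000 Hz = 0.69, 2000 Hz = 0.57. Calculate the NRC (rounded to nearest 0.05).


Given values:
  a_250 = 0.17, a_500 = 0.28
  a_1000 = 0.69, a_2000 = 0.57
Formula: NRC = (a250 + a500 + a1000 + a2000) / 4
Sum = 0.17 + 0.28 + 0.69 + 0.57 = 1.71
NRC = 1.71 / 4 = 0.4275
Rounded to nearest 0.05: 0.45

0.45


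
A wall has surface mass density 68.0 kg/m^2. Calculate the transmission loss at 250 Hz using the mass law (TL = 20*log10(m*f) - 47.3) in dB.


Given values:
  m = 68.0 kg/m^2, f = 250 Hz
Formula: TL = 20 * log10(m * f) - 47.3
Compute m * f = 68.0 * 250 = 17000.0
Compute log10(17000.0) = 4.230449
Compute 20 * 4.230449 = 84.609
TL = 84.609 - 47.3 = 37.31

37.31 dB


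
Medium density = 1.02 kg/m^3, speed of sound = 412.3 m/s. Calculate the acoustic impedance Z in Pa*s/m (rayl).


Given values:
  rho = 1.02 kg/m^3
  c = 412.3 m/s
Formula: Z = rho * c
Z = 1.02 * 412.3
Z = 420.55

420.55 rayl


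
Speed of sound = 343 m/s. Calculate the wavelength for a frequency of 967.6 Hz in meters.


Given values:
  c = 343 m/s, f = 967.6 Hz
Formula: lambda = c / f
lambda = 343 / 967.6
lambda = 0.3545

0.3545 m


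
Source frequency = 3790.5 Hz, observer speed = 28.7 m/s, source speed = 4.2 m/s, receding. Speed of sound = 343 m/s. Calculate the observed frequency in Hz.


Given values:
  f_s = 3790.5 Hz, v_o = 28.7 m/s, v_s = 4.2 m/s
  Direction: receding
Formula: f_o = f_s * (c - v_o) / (c + v_s)
Numerator: c - v_o = 343 - 28.7 = 314.3
Denominator: c + v_s = 343 + 4.2 = 347.2
f_o = 3790.5 * 314.3 / 347.2 = 3431.32

3431.32 Hz


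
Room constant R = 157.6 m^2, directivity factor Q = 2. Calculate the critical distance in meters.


Given values:
  R = 157.6 m^2, Q = 2
Formula: d_c = 0.141 * sqrt(Q * R)
Compute Q * R = 2 * 157.6 = 315.2
Compute sqrt(315.2) = 17.7539
d_c = 0.141 * 17.7539 = 2.503

2.503 m


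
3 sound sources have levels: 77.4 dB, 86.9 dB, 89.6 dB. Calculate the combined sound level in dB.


Formula: L_total = 10 * log10( sum(10^(Li/10)) )
  Source 1: 10^(77.4/10) = 54954087.3858
  Source 2: 10^(86.9/10) = 489778819.3684
  Source 3: 10^(89.6/10) = 912010839.3559
Sum of linear values = 1456743746.1101
L_total = 10 * log10(1456743746.1101) = 91.63

91.63 dB


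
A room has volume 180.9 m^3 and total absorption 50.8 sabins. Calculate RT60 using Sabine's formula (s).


Given values:
  V = 180.9 m^3
  A = 50.8 sabins
Formula: RT60 = 0.161 * V / A
Numerator: 0.161 * 180.9 = 29.1249
RT60 = 29.1249 / 50.8 = 0.573

0.573 s


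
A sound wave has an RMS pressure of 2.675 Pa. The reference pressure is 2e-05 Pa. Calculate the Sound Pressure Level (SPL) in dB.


Given values:
  p = 2.675 Pa
  p_ref = 2e-05 Pa
Formula: SPL = 20 * log10(p / p_ref)
Compute ratio: p / p_ref = 2.675 / 2e-05 = 133750
Compute log10: log10(133750) = 5.126294
Multiply: SPL = 20 * 5.126294 = 102.53

102.53 dB


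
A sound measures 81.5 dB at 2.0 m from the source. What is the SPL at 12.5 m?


Given values:
  SPL1 = 81.5 dB, r1 = 2.0 m, r2 = 12.5 m
Formula: SPL2 = SPL1 - 20 * log10(r2 / r1)
Compute ratio: r2 / r1 = 12.5 / 2.0 = 6.25
Compute log10: log10(6.25) = 0.79588
Compute drop: 20 * 0.79588 = 15.9176
SPL2 = 81.5 - 15.9176 = 65.58

65.58 dB


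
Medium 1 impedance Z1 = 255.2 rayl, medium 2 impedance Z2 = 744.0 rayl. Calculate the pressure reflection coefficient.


Given values:
  Z1 = 255.2 rayl, Z2 = 744.0 rayl
Formula: R = (Z2 - Z1) / (Z2 + Z1)
Numerator: Z2 - Z1 = 744.0 - 255.2 = 488.8
Denominator: Z2 + Z1 = 744.0 + 255.2 = 999.2
R = 488.8 / 999.2 = 0.4892

0.4892


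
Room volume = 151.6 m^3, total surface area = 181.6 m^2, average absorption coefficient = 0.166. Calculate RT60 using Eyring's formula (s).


Given values:
  V = 151.6 m^3, S = 181.6 m^2, alpha = 0.166
Formula: RT60 = 0.161 * V / (-S * ln(1 - alpha))
Compute ln(1 - 0.166) = ln(0.834) = -0.181522
Denominator: -181.6 * -0.181522 = 32.9644
Numerator: 0.161 * 151.6 = 24.4076
RT60 = 24.4076 / 32.9644 = 0.74

0.74 s


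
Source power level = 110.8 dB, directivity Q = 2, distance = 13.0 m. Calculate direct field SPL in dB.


Given values:
  Lw = 110.8 dB, Q = 2, r = 13.0 m
Formula: SPL = Lw + 10 * log10(Q / (4 * pi * r^2))
Compute 4 * pi * r^2 = 4 * pi * 13.0^2 = 2123.7166
Compute Q / denom = 2 / 2123.7166 = 0.00094175
Compute 10 * log10(0.00094175) = -30.2606
SPL = 110.8 + (-30.2606) = 80.54

80.54 dB


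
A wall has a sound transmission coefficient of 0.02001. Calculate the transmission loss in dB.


Given values:
  tau = 0.02001
Formula: TL = 10 * log10(1 / tau)
Compute 1 / tau = 1 / 0.02001 = 49.975
Compute log10(49.975) = 1.698753
TL = 10 * 1.698753 = 16.99

16.99 dB


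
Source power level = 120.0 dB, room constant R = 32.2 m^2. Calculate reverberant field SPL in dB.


Given values:
  Lw = 120.0 dB, R = 32.2 m^2
Formula: SPL = Lw + 10 * log10(4 / R)
Compute 4 / R = 4 / 32.2 = 0.124224
Compute 10 * log10(0.124224) = -9.0579
SPL = 120.0 + (-9.0579) = 110.94

110.94 dB


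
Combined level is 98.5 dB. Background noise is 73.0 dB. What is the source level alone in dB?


Given values:
  L_total = 98.5 dB, L_bg = 73.0 dB
Formula: L_source = 10 * log10(10^(L_total/10) - 10^(L_bg/10))
Convert to linear:
  10^(98.5/10) = 7079457843.8414
  10^(73.0/10) = 19952623.1497
Difference: 7079457843.8414 - 19952623.1497 = 7059505220.6917
L_source = 10 * log10(7059505220.6917) = 98.49

98.49 dB


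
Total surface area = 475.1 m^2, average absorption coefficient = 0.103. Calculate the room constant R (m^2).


Given values:
  S = 475.1 m^2, alpha = 0.103
Formula: R = S * alpha / (1 - alpha)
Numerator: 475.1 * 0.103 = 48.9353
Denominator: 1 - 0.103 = 0.897
R = 48.9353 / 0.897 = 54.55

54.55 m^2


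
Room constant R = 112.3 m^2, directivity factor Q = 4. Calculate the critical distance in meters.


Given values:
  R = 112.3 m^2, Q = 4
Formula: d_c = 0.141 * sqrt(Q * R)
Compute Q * R = 4 * 112.3 = 449.2
Compute sqrt(449.2) = 21.1943
d_c = 0.141 * 21.1943 = 2.988

2.988 m


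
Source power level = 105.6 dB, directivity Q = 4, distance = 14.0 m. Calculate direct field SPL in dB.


Given values:
  Lw = 105.6 dB, Q = 4, r = 14.0 m
Formula: SPL = Lw + 10 * log10(Q / (4 * pi * r^2))
Compute 4 * pi * r^2 = 4 * pi * 14.0^2 = 2463.0086
Compute Q / denom = 4 / 2463.0086 = 0.00162403
Compute 10 * log10(0.00162403) = -27.8941
SPL = 105.6 + (-27.8941) = 77.71

77.71 dB


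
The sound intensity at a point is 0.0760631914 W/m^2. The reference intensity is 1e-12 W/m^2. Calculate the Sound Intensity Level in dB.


Given values:
  I = 0.0760631914 W/m^2
  I_ref = 1e-12 W/m^2
Formula: SIL = 10 * log10(I / I_ref)
Compute ratio: I / I_ref = 76063191400
Compute log10: log10(76063191400) = 10.881175
Multiply: SIL = 10 * 10.881175 = 108.81

108.81 dB


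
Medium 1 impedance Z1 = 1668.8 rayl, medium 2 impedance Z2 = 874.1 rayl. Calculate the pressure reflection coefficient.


Given values:
  Z1 = 1668.8 rayl, Z2 = 874.1 rayl
Formula: R = (Z2 - Z1) / (Z2 + Z1)
Numerator: Z2 - Z1 = 874.1 - 1668.8 = -794.7
Denominator: Z2 + Z1 = 874.1 + 1668.8 = 2542.9
R = -794.7 / 2542.9 = -0.3125

-0.3125


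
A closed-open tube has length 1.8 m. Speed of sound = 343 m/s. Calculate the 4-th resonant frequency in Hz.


Given values:
  Tube type: closed-open, L = 1.8 m, c = 343 m/s, n = 4
Formula: f_n = (2n - 1) * c / (4 * L)
Compute 2n - 1 = 2*4 - 1 = 7
Compute 4 * L = 4 * 1.8 = 7.2
f = 7 * 343 / 7.2
f = 333.47

333.47 Hz


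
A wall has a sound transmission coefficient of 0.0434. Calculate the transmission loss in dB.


Given values:
  tau = 0.0434
Formula: TL = 10 * log10(1 / tau)
Compute 1 / tau = 1 / 0.0434 = 23.0415
Compute log10(23.0415) = 1.362511
TL = 10 * 1.362511 = 13.63

13.63 dB


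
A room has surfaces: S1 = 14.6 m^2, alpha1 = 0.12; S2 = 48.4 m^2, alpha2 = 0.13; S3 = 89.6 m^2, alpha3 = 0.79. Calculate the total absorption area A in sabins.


Given surfaces:
  Surface 1: 14.6 * 0.12 = 1.752
  Surface 2: 48.4 * 0.13 = 6.292
  Surface 3: 89.6 * 0.79 = 70.784
Formula: A = sum(Si * alpha_i)
A = 1.752 + 6.292 + 70.784
A = 78.83

78.83 sabins


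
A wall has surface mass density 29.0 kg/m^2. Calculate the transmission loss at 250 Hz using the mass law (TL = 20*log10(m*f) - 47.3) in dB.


Given values:
  m = 29.0 kg/m^2, f = 250 Hz
Formula: TL = 20 * log10(m * f) - 47.3
Compute m * f = 29.0 * 250 = 7250.0
Compute log10(7250.0) = 3.860338
Compute 20 * 3.860338 = 77.2068
TL = 77.2068 - 47.3 = 29.91

29.91 dB


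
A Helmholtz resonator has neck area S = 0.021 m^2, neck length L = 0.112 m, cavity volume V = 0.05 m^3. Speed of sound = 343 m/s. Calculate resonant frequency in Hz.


Given values:
  S = 0.021 m^2, L = 0.112 m, V = 0.05 m^3, c = 343 m/s
Formula: f = (c / (2*pi)) * sqrt(S / (V * L))
Compute V * L = 0.05 * 0.112 = 0.0056
Compute S / (V * L) = 0.021 / 0.0056 = 3.75
Compute sqrt(3.75) = 1.936492
Compute c / (2*pi) = 343 / 6.283185 = 54.590148
f = 54.590148 * 1.936492 = 105.71

105.71 Hz


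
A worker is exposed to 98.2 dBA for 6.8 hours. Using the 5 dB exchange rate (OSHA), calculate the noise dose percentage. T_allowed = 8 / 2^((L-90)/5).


Given values:
  L = 98.2 dBA, T = 6.8 hours
Formula: T_allowed = 8 / 2^((L - 90) / 5)
Compute exponent: (98.2 - 90) / 5 = 1.64
Compute 2^(1.64) = 3.116658
T_allowed = 8 / 3.116658 = 2.566852 hours
Dose = (T / T_allowed) * 100
Dose = (6.8 / 2.566852) * 100 = 264.92

264.92 %


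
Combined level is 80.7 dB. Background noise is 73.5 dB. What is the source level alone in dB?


Given values:
  L_total = 80.7 dB, L_bg = 73.5 dB
Formula: L_source = 10 * log10(10^(L_total/10) - 10^(L_bg/10))
Convert to linear:
  10^(80.7/10) = 117489755.494
  10^(73.5/10) = 22387211.3857
Difference: 117489755.494 - 22387211.3857 = 95102544.1083
L_source = 10 * log10(95102544.1083) = 79.78

79.78 dB


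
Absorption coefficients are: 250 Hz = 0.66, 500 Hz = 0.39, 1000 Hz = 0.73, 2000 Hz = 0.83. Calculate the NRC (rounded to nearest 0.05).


Given values:
  a_250 = 0.66, a_500 = 0.39
  a_1000 = 0.73, a_2000 = 0.83
Formula: NRC = (a250 + a500 + a1000 + a2000) / 4
Sum = 0.66 + 0.39 + 0.73 + 0.83 = 2.61
NRC = 2.61 / 4 = 0.6525
Rounded to nearest 0.05: 0.65

0.65


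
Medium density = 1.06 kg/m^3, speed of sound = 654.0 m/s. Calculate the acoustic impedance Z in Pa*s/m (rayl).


Given values:
  rho = 1.06 kg/m^3
  c = 654.0 m/s
Formula: Z = rho * c
Z = 1.06 * 654.0
Z = 693.24

693.24 rayl


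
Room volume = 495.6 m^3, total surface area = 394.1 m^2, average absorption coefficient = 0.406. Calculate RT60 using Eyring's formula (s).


Given values:
  V = 495.6 m^3, S = 394.1 m^2, alpha = 0.406
Formula: RT60 = 0.161 * V / (-S * ln(1 - alpha))
Compute ln(1 - 0.406) = ln(0.594) = -0.520876
Denominator: -394.1 * -0.520876 = 205.2772
Numerator: 0.161 * 495.6 = 79.7916
RT60 = 79.7916 / 205.2772 = 0.389

0.389 s


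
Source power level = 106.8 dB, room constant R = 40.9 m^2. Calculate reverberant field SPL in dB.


Given values:
  Lw = 106.8 dB, R = 40.9 m^2
Formula: SPL = Lw + 10 * log10(4 / R)
Compute 4 / R = 4 / 40.9 = 0.0978
Compute 10 * log10(0.0978) = -10.0966
SPL = 106.8 + (-10.0966) = 96.7

96.7 dB


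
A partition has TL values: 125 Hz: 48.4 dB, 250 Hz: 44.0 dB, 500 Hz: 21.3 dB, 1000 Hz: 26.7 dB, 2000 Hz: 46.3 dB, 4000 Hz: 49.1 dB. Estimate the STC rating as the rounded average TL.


Given TL values at each frequency:
  125 Hz: 48.4 dB
  250 Hz: 44.0 dB
  500 Hz: 21.3 dB
  1000 Hz: 26.7 dB
  2000 Hz: 46.3 dB
  4000 Hz: 49.1 dB
Formula: STC ~ round(average of TL values)
Sum = 48.4 + 44.0 + 21.3 + 26.7 + 46.3 + 49.1 = 235.8
Average = 235.8 / 6 = 39.3
Rounded: 39

39


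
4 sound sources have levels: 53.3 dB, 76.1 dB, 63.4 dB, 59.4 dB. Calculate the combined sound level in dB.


Formula: L_total = 10 * log10( sum(10^(Li/10)) )
  Source 1: 10^(53.3/10) = 213796.209
  Source 2: 10^(76.1/10) = 40738027.7804
  Source 3: 10^(63.4/10) = 2187761.6239
  Source 4: 10^(59.4/10) = 870963.59
Sum of linear values = 44010549.2033
L_total = 10 * log10(44010549.2033) = 76.44

76.44 dB


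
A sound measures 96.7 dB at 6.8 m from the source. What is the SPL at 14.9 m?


Given values:
  SPL1 = 96.7 dB, r1 = 6.8 m, r2 = 14.9 m
Formula: SPL2 = SPL1 - 20 * log10(r2 / r1)
Compute ratio: r2 / r1 = 14.9 / 6.8 = 2.1912
Compute log10: log10(2.1912) = 0.340682
Compute drop: 20 * 0.340682 = 6.8136
SPL2 = 96.7 - 6.8136 = 89.89

89.89 dB


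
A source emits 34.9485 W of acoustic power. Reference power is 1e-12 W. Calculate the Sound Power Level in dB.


Given values:
  W = 34.9485 W
  W_ref = 1e-12 W
Formula: SWL = 10 * log10(W / W_ref)
Compute ratio: W / W_ref = 34948500000000
Compute log10: log10(34948500000000) = 13.543429
Multiply: SWL = 10 * 13.543429 = 135.43

135.43 dB


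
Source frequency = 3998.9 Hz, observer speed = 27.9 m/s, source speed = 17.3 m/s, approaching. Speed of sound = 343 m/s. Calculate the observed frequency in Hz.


Given values:
  f_s = 3998.9 Hz, v_o = 27.9 m/s, v_s = 17.3 m/s
  Direction: approaching
Formula: f_o = f_s * (c + v_o) / (c - v_s)
Numerator: c + v_o = 343 + 27.9 = 370.9
Denominator: c - v_s = 343 - 17.3 = 325.7
f_o = 3998.9 * 370.9 / 325.7 = 4553.86

4553.86 Hz


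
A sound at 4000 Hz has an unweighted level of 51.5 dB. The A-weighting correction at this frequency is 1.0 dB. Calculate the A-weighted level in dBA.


Given values:
  SPL = 51.5 dB
  A-weighting at 4000 Hz = 1.0 dB
Formula: L_A = SPL + A_weight
L_A = 51.5 + (1.0)
L_A = 52.5

52.5 dBA


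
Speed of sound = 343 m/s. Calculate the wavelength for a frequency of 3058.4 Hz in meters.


Given values:
  c = 343 m/s, f = 3058.4 Hz
Formula: lambda = c / f
lambda = 343 / 3058.4
lambda = 0.1122

0.1122 m


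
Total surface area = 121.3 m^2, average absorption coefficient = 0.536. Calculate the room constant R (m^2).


Given values:
  S = 121.3 m^2, alpha = 0.536
Formula: R = S * alpha / (1 - alpha)
Numerator: 121.3 * 0.536 = 65.0168
Denominator: 1 - 0.536 = 0.464
R = 65.0168 / 0.464 = 140.12

140.12 m^2


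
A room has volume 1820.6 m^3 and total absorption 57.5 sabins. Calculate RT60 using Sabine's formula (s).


Given values:
  V = 1820.6 m^3
  A = 57.5 sabins
Formula: RT60 = 0.161 * V / A
Numerator: 0.161 * 1820.6 = 293.1166
RT60 = 293.1166 / 57.5 = 5.098

5.098 s


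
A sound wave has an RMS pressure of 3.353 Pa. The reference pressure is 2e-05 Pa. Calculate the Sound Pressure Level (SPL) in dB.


Given values:
  p = 3.353 Pa
  p_ref = 2e-05 Pa
Formula: SPL = 20 * log10(p / p_ref)
Compute ratio: p / p_ref = 3.353 / 2e-05 = 167650
Compute log10: log10(167650) = 5.224404
Multiply: SPL = 20 * 5.224404 = 104.49

104.49 dB


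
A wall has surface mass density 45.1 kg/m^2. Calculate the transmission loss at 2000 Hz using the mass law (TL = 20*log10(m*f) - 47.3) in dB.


Given values:
  m = 45.1 kg/m^2, f = 2000 Hz
Formula: TL = 20 * log10(m * f) - 47.3
Compute m * f = 45.1 * 2000 = 90200.0
Compute log10(90200.0) = 4.955207
Compute 20 * 4.955207 = 99.1041
TL = 99.1041 - 47.3 = 51.8

51.8 dB


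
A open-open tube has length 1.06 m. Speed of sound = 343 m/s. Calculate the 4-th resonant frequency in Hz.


Given values:
  Tube type: open-open, L = 1.06 m, c = 343 m/s, n = 4
Formula: f_n = n * c / (2 * L)
Compute 2 * L = 2 * 1.06 = 2.12
f = 4 * 343 / 2.12
f = 647.17

647.17 Hz


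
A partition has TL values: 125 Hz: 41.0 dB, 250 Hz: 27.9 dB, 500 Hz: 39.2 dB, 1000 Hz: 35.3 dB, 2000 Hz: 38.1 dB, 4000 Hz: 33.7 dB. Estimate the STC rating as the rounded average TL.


Given TL values at each frequency:
  125 Hz: 41.0 dB
  250 Hz: 27.9 dB
  500 Hz: 39.2 dB
  1000 Hz: 35.3 dB
  2000 Hz: 38.1 dB
  4000 Hz: 33.7 dB
Formula: STC ~ round(average of TL values)
Sum = 41.0 + 27.9 + 39.2 + 35.3 + 38.1 + 33.7 = 215.2
Average = 215.2 / 6 = 35.87
Rounded: 36

36


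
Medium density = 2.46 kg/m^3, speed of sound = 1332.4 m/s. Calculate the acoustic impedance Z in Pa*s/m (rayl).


Given values:
  rho = 2.46 kg/m^3
  c = 1332.4 m/s
Formula: Z = rho * c
Z = 2.46 * 1332.4
Z = 3277.7

3277.7 rayl


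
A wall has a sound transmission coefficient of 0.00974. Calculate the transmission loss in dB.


Given values:
  tau = 0.00974
Formula: TL = 10 * log10(1 / tau)
Compute 1 / tau = 1 / 0.00974 = 102.6694
Compute log10(102.6694) = 2.011441
TL = 10 * 2.011441 = 20.11

20.11 dB


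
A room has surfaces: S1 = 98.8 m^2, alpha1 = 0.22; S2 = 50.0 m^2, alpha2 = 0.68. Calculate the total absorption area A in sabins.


Given surfaces:
  Surface 1: 98.8 * 0.22 = 21.736
  Surface 2: 50.0 * 0.68 = 34.0
Formula: A = sum(Si * alpha_i)
A = 21.736 + 34.0
A = 55.74

55.74 sabins


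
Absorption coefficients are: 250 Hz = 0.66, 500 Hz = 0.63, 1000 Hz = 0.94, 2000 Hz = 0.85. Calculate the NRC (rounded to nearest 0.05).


Given values:
  a_250 = 0.66, a_500 = 0.63
  a_1000 = 0.94, a_2000 = 0.85
Formula: NRC = (a250 + a500 + a1000 + a2000) / 4
Sum = 0.66 + 0.63 + 0.94 + 0.85 = 3.08
NRC = 3.08 / 4 = 0.77
Rounded to nearest 0.05: 0.75

0.75


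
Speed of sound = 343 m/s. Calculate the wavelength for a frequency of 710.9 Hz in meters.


Given values:
  c = 343 m/s, f = 710.9 Hz
Formula: lambda = c / f
lambda = 343 / 710.9
lambda = 0.4825

0.4825 m


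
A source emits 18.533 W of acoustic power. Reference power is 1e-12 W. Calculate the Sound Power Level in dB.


Given values:
  W = 18.533 W
  W_ref = 1e-12 W
Formula: SWL = 10 * log10(W / W_ref)
Compute ratio: W / W_ref = 18533000000000
Compute log10: log10(18533000000000) = 13.267946
Multiply: SWL = 10 * 13.267946 = 132.68

132.68 dB


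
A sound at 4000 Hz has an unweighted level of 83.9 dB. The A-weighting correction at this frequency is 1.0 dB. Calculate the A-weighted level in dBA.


Given values:
  SPL = 83.9 dB
  A-weighting at 4000 Hz = 1.0 dB
Formula: L_A = SPL + A_weight
L_A = 83.9 + (1.0)
L_A = 84.9

84.9 dBA


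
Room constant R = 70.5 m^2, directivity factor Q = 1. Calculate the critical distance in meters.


Given values:
  R = 70.5 m^2, Q = 1
Formula: d_c = 0.141 * sqrt(Q * R)
Compute Q * R = 1 * 70.5 = 70.5
Compute sqrt(70.5) = 8.3964
d_c = 0.141 * 8.3964 = 1.184

1.184 m


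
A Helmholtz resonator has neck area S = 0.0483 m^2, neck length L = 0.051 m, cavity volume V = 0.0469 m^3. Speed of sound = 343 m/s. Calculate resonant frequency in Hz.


Given values:
  S = 0.0483 m^2, L = 0.051 m, V = 0.0469 m^3, c = 343 m/s
Formula: f = (c / (2*pi)) * sqrt(S / (V * L))
Compute V * L = 0.0469 * 0.051 = 0.0023919
Compute S / (V * L) = 0.0483 / 0.0023919 = 20.1932
Compute sqrt(20.1932) = 4.493684
Compute c / (2*pi) = 343 / 6.283185 = 54.590148
f = 54.590148 * 4.493684 = 245.31

245.31 Hz


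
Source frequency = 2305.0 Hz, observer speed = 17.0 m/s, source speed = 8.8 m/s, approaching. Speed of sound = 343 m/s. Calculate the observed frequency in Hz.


Given values:
  f_s = 2305.0 Hz, v_o = 17.0 m/s, v_s = 8.8 m/s
  Direction: approaching
Formula: f_o = f_s * (c + v_o) / (c - v_s)
Numerator: c + v_o = 343 + 17.0 = 360.0
Denominator: c - v_s = 343 - 8.8 = 334.2
f_o = 2305.0 * 360.0 / 334.2 = 2482.94

2482.94 Hz


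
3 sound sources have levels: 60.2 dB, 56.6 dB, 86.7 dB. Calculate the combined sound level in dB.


Formula: L_total = 10 * log10( sum(10^(Li/10)) )
  Source 1: 10^(60.2/10) = 1047128.5481
  Source 2: 10^(56.6/10) = 457088.1896
  Source 3: 10^(86.7/10) = 467735141.2872
Sum of linear values = 469239358.0249
L_total = 10 * log10(469239358.0249) = 86.71

86.71 dB


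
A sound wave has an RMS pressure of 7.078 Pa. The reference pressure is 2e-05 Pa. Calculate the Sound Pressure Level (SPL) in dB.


Given values:
  p = 7.078 Pa
  p_ref = 2e-05 Pa
Formula: SPL = 20 * log10(p / p_ref)
Compute ratio: p / p_ref = 7.078 / 2e-05 = 353900
Compute log10: log10(353900) = 5.548881
Multiply: SPL = 20 * 5.548881 = 110.98

110.98 dB


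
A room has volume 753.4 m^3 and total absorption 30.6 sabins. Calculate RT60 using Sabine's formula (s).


Given values:
  V = 753.4 m^3
  A = 30.6 sabins
Formula: RT60 = 0.161 * V / A
Numerator: 0.161 * 753.4 = 121.2974
RT60 = 121.2974 / 30.6 = 3.964

3.964 s


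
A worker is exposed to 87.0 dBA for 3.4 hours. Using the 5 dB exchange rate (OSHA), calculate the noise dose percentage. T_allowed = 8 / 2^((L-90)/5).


Given values:
  L = 87.0 dBA, T = 3.4 hours
Formula: T_allowed = 8 / 2^((L - 90) / 5)
Compute exponent: (87.0 - 90) / 5 = -0.6
Compute 2^(-0.6) = 0.659754
T_allowed = 8 / 0.659754 = 12.125732 hours
Dose = (T / T_allowed) * 100
Dose = (3.4 / 12.125732) * 100 = 28.04

28.04 %


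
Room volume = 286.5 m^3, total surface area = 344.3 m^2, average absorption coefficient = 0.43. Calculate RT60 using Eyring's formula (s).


Given values:
  V = 286.5 m^3, S = 344.3 m^2, alpha = 0.43
Formula: RT60 = 0.161 * V / (-S * ln(1 - alpha))
Compute ln(1 - 0.43) = ln(0.57) = -0.562119
Denominator: -344.3 * -0.562119 = 193.5376
Numerator: 0.161 * 286.5 = 46.1265
RT60 = 46.1265 / 193.5376 = 0.238

0.238 s


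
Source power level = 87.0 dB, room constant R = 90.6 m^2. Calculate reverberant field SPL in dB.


Given values:
  Lw = 87.0 dB, R = 90.6 m^2
Formula: SPL = Lw + 10 * log10(4 / R)
Compute 4 / R = 4 / 90.6 = 0.04415
Compute 10 * log10(0.04415) = -13.5507
SPL = 87.0 + (-13.5507) = 73.45

73.45 dB


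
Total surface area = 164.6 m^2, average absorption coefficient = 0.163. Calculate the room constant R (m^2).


Given values:
  S = 164.6 m^2, alpha = 0.163
Formula: R = S * alpha / (1 - alpha)
Numerator: 164.6 * 0.163 = 26.8298
Denominator: 1 - 0.163 = 0.837
R = 26.8298 / 0.837 = 32.05

32.05 m^2


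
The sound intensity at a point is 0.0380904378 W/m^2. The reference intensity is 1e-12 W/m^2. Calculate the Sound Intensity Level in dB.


Given values:
  I = 0.0380904378 W/m^2
  I_ref = 1e-12 W/m^2
Formula: SIL = 10 * log10(I / I_ref)
Compute ratio: I / I_ref = 38090437800
Compute log10: log10(38090437800) = 10.580816
Multiply: SIL = 10 * 10.580816 = 105.81

105.81 dB


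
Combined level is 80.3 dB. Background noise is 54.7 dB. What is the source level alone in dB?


Given values:
  L_total = 80.3 dB, L_bg = 54.7 dB
Formula: L_source = 10 * log10(10^(L_total/10) - 10^(L_bg/10))
Convert to linear:
  10^(80.3/10) = 107151930.5238
  10^(54.7/10) = 295120.9227
Difference: 107151930.5238 - 295120.9227 = 106856809.6011
L_source = 10 * log10(106856809.6011) = 80.29

80.29 dB


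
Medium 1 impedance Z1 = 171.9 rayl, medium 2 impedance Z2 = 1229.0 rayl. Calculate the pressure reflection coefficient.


Given values:
  Z1 = 171.9 rayl, Z2 = 1229.0 rayl
Formula: R = (Z2 - Z1) / (Z2 + Z1)
Numerator: Z2 - Z1 = 1229.0 - 171.9 = 1057.1
Denominator: Z2 + Z1 = 1229.0 + 171.9 = 1400.9
R = 1057.1 / 1400.9 = 0.7546

0.7546


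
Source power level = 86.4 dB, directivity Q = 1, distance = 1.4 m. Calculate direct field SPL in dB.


Given values:
  Lw = 86.4 dB, Q = 1, r = 1.4 m
Formula: SPL = Lw + 10 * log10(Q / (4 * pi * r^2))
Compute 4 * pi * r^2 = 4 * pi * 1.4^2 = 24.6301
Compute Q / denom = 1 / 24.6301 = 0.04060073
Compute 10 * log10(0.04060073) = -13.9147
SPL = 86.4 + (-13.9147) = 72.49

72.49 dB


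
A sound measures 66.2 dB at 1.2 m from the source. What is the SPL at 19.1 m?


Given values:
  SPL1 = 66.2 dB, r1 = 1.2 m, r2 = 19.1 m
Formula: SPL2 = SPL1 - 20 * log10(r2 / r1)
Compute ratio: r2 / r1 = 19.1 / 1.2 = 15.9167
Compute log10: log10(15.9167) = 1.201853
Compute drop: 20 * 1.201853 = 24.0371
SPL2 = 66.2 - 24.0371 = 42.16

42.16 dB


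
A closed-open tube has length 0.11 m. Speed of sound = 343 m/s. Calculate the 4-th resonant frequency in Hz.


Given values:
  Tube type: closed-open, L = 0.11 m, c = 343 m/s, n = 4
Formula: f_n = (2n - 1) * c / (4 * L)
Compute 2n - 1 = 2*4 - 1 = 7
Compute 4 * L = 4 * 0.11 = 0.44
f = 7 * 343 / 0.44
f = 5456.82

5456.82 Hz
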